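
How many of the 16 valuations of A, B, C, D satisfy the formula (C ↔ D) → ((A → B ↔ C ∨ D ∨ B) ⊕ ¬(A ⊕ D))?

14

  A   |   B   |   C   |   D   || (C ↔ D) | (A → B) | (D ∨ B) | (C ∨ (D ∨ B)) | ((A → B) ↔ (C ∨ (D ∨ B))) | (A ⊕ D) | ¬(A ⊕ D) |   φ  
 True |  True |  True |  True ||   True  |   True  |   True  |      True     |            True           |  False  |   True   | False
 True |  True |  True | False ||  False  |   True  |   True  |      True     |            True           |   True  |  False   |  True
 True |  True | False |  True ||  False  |   True  |   True  |      True     |            True           |  False  |   True   |  True
 True |  True | False | False ||   True  |   True  |   True  |      True     |            True           |   True  |  False   |  True
 True | False |  True |  True ||   True  |  False  |   True  |      True     |           False           |  False  |   True   |  True
 True | False |  True | False ||  False  |  False  |  False  |      True     |           False           |   True  |  False   |  True
 True | False | False |  True ||  False  |  False  |   True  |      True     |           False           |  False  |   True   |  True
 True | False | False | False ||   True  |  False  |  False  |     False     |            True           |   True  |  False   |  True
False |  True |  True |  True ||   True  |   True  |   True  |      True     |            True           |   True  |  False   |  True
False |  True |  True | False ||  False  |   True  |   True  |      True     |            True           |  False  |   True   |  True
False |  True | False |  True ||  False  |   True  |   True  |      True     |            True           |   True  |  False   |  True
False |  True | False | False ||   True  |   True  |   True  |      True     |            True           |  False  |   True   | False
False | False |  True |  True ||   True  |   True  |   True  |      True     |            True           |   True  |  False   |  True
False | False |  True | False ||  False  |   True  |  False  |      True     |            True           |  False  |   True   |  True
False | False | False |  True ||  False  |   True  |   True  |      True     |            True           |   True  |  False   |  True
False | False | False | False ||   True  |   True  |  False  |     False     |           False           |  False  |   True   |  True
The formula is true on 14 of the 16 rows.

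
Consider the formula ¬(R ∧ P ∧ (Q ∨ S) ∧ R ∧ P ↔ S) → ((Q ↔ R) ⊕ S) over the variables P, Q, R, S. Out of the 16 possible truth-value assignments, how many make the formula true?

13

P | Q | R | S || (Q ∨ S) | (R ∧ P) | (R ∧ P ∧ (Q ∨ S) ∧ (R ∧ P)) | (Q ↔ R) | ((Q ↔ R) ⊕ S) | φ
T | T | T | T ||    T    |    T    |              T              |    T    |       F       | T
T | T | T | F ||    T    |    T    |              T              |    T    |       T       | T
T | T | F | T ||    T    |    F    |              F              |    F    |       T       | T
T | T | F | F ||    T    |    F    |              F              |    F    |       F       | T
T | F | T | T ||    T    |    T    |              T              |    F    |       T       | T
T | F | T | F ||    F    |    T    |              F              |    F    |       F       | T
T | F | F | T ||    T    |    F    |              F              |    T    |       F       | F
T | F | F | F ||    F    |    F    |              F              |    T    |       T       | T
F | T | T | T ||    T    |    F    |              F              |    T    |       F       | F
F | T | T | F ||    T    |    F    |              F              |    T    |       T       | T
F | T | F | T ||    T    |    F    |              F              |    F    |       T       | T
F | T | F | F ||    T    |    F    |              F              |    F    |       F       | T
F | F | T | T ||    T    |    F    |              F              |    F    |       T       | T
F | F | T | F ||    F    |    F    |              F              |    F    |       F       | T
F | F | F | T ||    T    |    F    |              F              |    T    |       F       | F
F | F | F | F ||    F    |    F    |              F              |    T    |       T       | T
The formula is true on 13 of the 16 rows.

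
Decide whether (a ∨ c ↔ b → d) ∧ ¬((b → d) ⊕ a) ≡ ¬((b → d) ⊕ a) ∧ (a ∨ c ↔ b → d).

  a   |   b   |   c   |   d   |   φ   |   ψ  
----- | ----- | ----- | ----- | ----- | -----
False | False | False | False | False | False
False | False | False |  True | False | False
False | False |  True | False | False | False
False | False |  True |  True | False | False
False |  True | False | False |  True |  True
False |  True | False |  True | False | False
False |  True |  True | False | False | False
False |  True |  True |  True | False | False
 True | False | False | False |  True |  True
 True | False | False |  True |  True |  True
 True | False |  True | False |  True |  True
 True | False |  True |  True |  True |  True
 True |  True | False | False | False | False
 True |  True | False |  True |  True |  True
 True |  True |  True | False | False | False
 True |  True |  True |  True |  True |  True
The columns for φ and ψ agree on every row, so they are logically equivalent.

equivalent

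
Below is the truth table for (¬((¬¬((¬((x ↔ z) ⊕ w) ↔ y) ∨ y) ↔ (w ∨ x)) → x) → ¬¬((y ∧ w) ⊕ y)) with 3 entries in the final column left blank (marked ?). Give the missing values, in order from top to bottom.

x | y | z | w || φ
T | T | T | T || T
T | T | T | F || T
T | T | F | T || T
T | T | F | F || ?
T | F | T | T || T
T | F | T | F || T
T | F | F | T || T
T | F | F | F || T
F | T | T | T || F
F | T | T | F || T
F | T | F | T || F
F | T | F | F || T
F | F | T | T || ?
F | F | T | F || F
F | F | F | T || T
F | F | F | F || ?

Row x=T, y=T, z=F, w=F: ¬((¬¬((¬((x ↔ z) ⊕ w) ↔ y) ∨ y) ↔ (w ∨ x)) → x) = F, ¬¬((y ∧ w) ⊕ y) = T, so the formula = T.
Row x=F, y=F, z=T, w=T: ¬((¬¬((¬((x ↔ z) ⊕ w) ↔ y) ∨ y) ↔ (w ∨ x)) → x) = T, ¬¬((y ∧ w) ⊕ y) = F, so the formula = F.
Row x=F, y=F, z=F, w=F: ¬((¬¬((¬((x ↔ z) ⊕ w) ↔ y) ∨ y) ↔ (w ∨ x)) → x) = F, ¬¬((y ∧ w) ⊕ y) = F, so the formula = T.

T, F, T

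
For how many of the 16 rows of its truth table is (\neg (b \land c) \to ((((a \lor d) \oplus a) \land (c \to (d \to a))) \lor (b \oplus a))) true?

11

a | b | c | d | (b \land c) | \neg (b \land c) | (a \lor d) | ((a \lor d) \oplus a) | (d \to a) | (c \to (d \to a)) | (b \oplus a) | φ
- | - | - | - | ----------- | ---------------- | ---------- | --------------------- | --------- | ----------------- | ------------ | -
T | T | T | T |      T      |        F         |     T      |           F           |     T     |         T         |      F       | T
T | T | T | F |      T      |        F         |     T      |           F           |     T     |         T         |      F       | T
T | T | F | T |      F      |        T         |     T      |           F           |     T     |         T         |      F       | F
T | T | F | F |      F      |        T         |     T      |           F           |     T     |         T         |      F       | F
T | F | T | T |      F      |        T         |     T      |           F           |     T     |         T         |      T       | T
T | F | T | F |      F      |        T         |     T      |           F           |     T     |         T         |      T       | T
T | F | F | T |      F      |        T         |     T      |           F           |     T     |         T         |      T       | T
T | F | F | F |      F      |        T         |     T      |           F           |     T     |         T         |      T       | T
F | T | T | T |      T      |        F         |     T      |           T           |     F     |         F         |      T       | T
F | T | T | F |      T      |        F         |     F      |           F           |     T     |         T         |      T       | T
F | T | F | T |      F      |        T         |     T      |           T           |     F     |         T         |      T       | T
F | T | F | F |      F      |        T         |     F      |           F           |     T     |         T         |      T       | T
F | F | T | T |      F      |        T         |     T      |           T           |     F     |         F         |      F       | F
F | F | T | F |      F      |        T         |     F      |           F           |     T     |         T         |      F       | F
F | F | F | T |      F      |        T         |     T      |           T           |     F     |         T         |      F       | T
F | F | F | F |      F      |        T         |     F      |           F           |     T     |         T         |      F       | F
The formula is true on 11 of the 16 rows.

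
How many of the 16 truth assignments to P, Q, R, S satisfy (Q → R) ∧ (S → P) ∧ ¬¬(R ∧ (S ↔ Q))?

P | Q | R | S | (Q → R) | (S → P) | (S ↔ Q) | (R ∧ (S ↔ Q)) | ¬(R ∧ (S ↔ Q)) | ¬¬(R ∧ (S ↔ Q)) | φ
- | - | - | - | ------- | ------- | ------- | ------------- | -------------- | --------------- | -
T | T | T | T |    T    |    T    |    T    |       T       |       F        |        T        | T
T | T | T | F |    T    |    T    |    F    |       F       |       T        |        F        | F
T | T | F | T |    F    |    T    |    T    |       F       |       T        |        F        | F
T | T | F | F |    F    |    T    |    F    |       F       |       T        |        F        | F
T | F | T | T |    T    |    T    |    F    |       F       |       T        |        F        | F
T | F | T | F |    T    |    T    |    T    |       T       |       F        |        T        | T
T | F | F | T |    T    |    T    |    F    |       F       |       T        |        F        | F
T | F | F | F |    T    |    T    |    T    |       F       |       T        |        F        | F
F | T | T | T |    T    |    F    |    T    |       T       |       F        |        T        | F
F | T | T | F |    T    |    T    |    F    |       F       |       T        |        F        | F
F | T | F | T |    F    |    F    |    T    |       F       |       T        |        F        | F
F | T | F | F |    F    |    T    |    F    |       F       |       T        |        F        | F
F | F | T | T |    T    |    F    |    F    |       F       |       T        |        F        | F
F | F | T | F |    T    |    T    |    T    |       T       |       F        |        T        | T
F | F | F | T |    T    |    F    |    F    |       F       |       T        |        F        | F
F | F | F | F |    T    |    T    |    T    |       F       |       T        |        F        | F
The formula is true on 3 of the 16 rows.

3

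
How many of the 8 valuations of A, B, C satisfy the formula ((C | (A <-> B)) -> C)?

6

A  B  C     (A <-> B)  (C | (A <-> B))  ((C | (A <-> B)) -> C)
1  1  1         1             1                   1           
1  1  0         1             1                   0           
1  0  1         0             1                   1           
1  0  0         0             0                   1           
0  1  1         0             1                   1           
0  1  0         0             0                   1           
0  0  1         1             1                   1           
0  0  0         1             1                   0           
The formula is true on 6 of the 8 rows.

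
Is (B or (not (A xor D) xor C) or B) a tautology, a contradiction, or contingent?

A | B | C | D | (A xor D) | not (A xor D) | (not (A xor D) xor C) | φ
- | - | - | - | --------- | ------------- | --------------------- | -
1 | 1 | 1 | 1 |     0     |       1       |           0           | 1
1 | 1 | 1 | 0 |     1     |       0       |           1           | 1
1 | 1 | 0 | 1 |     0     |       1       |           1           | 1
1 | 1 | 0 | 0 |     1     |       0       |           0           | 1
1 | 0 | 1 | 1 |     0     |       1       |           0           | 0
1 | 0 | 1 | 0 |     1     |       0       |           1           | 1
1 | 0 | 0 | 1 |     0     |       1       |           1           | 1
1 | 0 | 0 | 0 |     1     |       0       |           0           | 0
0 | 1 | 1 | 1 |     1     |       0       |           1           | 1
0 | 1 | 1 | 0 |     0     |       1       |           0           | 1
0 | 1 | 0 | 1 |     1     |       0       |           0           | 1
0 | 1 | 0 | 0 |     0     |       1       |           1           | 1
0 | 0 | 1 | 1 |     1     |       0       |           1           | 1
0 | 0 | 1 | 0 |     0     |       1       |           0           | 0
0 | 0 | 0 | 1 |     1     |       0       |           0           | 0
0 | 0 | 0 | 0 |     0     |       1       |           1           | 1
12 of 16 rows are 1, so the formula is contingent.

contingent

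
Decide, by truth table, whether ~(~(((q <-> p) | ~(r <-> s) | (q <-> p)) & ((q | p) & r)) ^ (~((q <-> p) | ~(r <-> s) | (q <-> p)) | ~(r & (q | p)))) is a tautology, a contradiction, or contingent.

p  q  r  s     (q <-> p)  (r <-> s)  ~(r <-> s)  (q | p)  ((q | p) & r)  (r & (q | p))  ~(r & (q | p))  φ
1  1  1  1         1          1          0          1           1              1              0         1
1  1  1  0         1          0          1          1           1              1              0         1
1  1  0  1         1          0          1          1           0              0              1         1
1  1  0  0         1          1          0          1           0              0              1         1
1  0  1  1         0          1          0          1           1              1              0         1
1  0  1  0         0          0          1          1           1              1              0         1
1  0  0  1         0          0          1          1           0              0              1         1
1  0  0  0         0          1          0          1           0              0              1         1
0  1  1  1         0          1          0          1           1              1              0         1
0  1  1  0         0          0          1          1           1              1              0         1
0  1  0  1         0          0          1          1           0              0              1         1
0  1  0  0         0          1          0          1           0              0              1         1
0  0  1  1         1          1          0          0           0              0              1         1
0  0  1  0         1          0          1          0           0              0              1         1
0  0  0  1         1          0          1          0           0              0              1         1
0  0  0  0         1          1          0          0           0              0              1         1
Every row is 1, so the formula is a tautology.

tautology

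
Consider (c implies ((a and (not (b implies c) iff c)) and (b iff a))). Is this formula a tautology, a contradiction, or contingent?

contingent

a | b | c | (b implies c) | not (b implies c) | (not (b implies c) iff c) | (b iff a) | φ
- | - | - | ------------- | ----------------- | ------------------------- | --------- | -
F | F | F |       T       |         F         |             T             |     T     | T
F | F | T |       T       |         F         |             F             |     T     | F
F | T | F |       F       |         T         |             F             |     F     | T
F | T | T |       T       |         F         |             F             |     F     | F
T | F | F |       T       |         F         |             T             |     F     | T
T | F | T |       T       |         F         |             F             |     F     | F
T | T | F |       F       |         T         |             F             |     T     | T
T | T | T |       T       |         F         |             F             |     T     | F
4 of 8 rows are T, so the formula is contingent.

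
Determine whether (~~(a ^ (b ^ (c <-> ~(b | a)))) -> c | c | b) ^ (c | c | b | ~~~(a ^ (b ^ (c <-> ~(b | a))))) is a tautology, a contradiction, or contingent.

contradiction

a | b | c || φ
T | T | T || F
T | T | F || F
T | F | T || F
T | F | F || F
F | T | T || F
F | T | F || F
F | F | T || F
F | F | F || F
Every row is F, so the formula is a contradiction.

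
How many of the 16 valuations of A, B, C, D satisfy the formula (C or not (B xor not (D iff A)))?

A | B | C | D | (D iff A) | not (D iff A) | (B xor not (D iff A)) | not (B xor not (D iff A)) | φ
- | - | - | - | --------- | ------------- | --------------------- | ------------------------- | -
0 | 0 | 0 | 0 |     1     |       0       |           0           |             1             | 1
0 | 0 | 0 | 1 |     0     |       1       |           1           |             0             | 0
0 | 0 | 1 | 0 |     1     |       0       |           0           |             1             | 1
0 | 0 | 1 | 1 |     0     |       1       |           1           |             0             | 1
0 | 1 | 0 | 0 |     1     |       0       |           1           |             0             | 0
0 | 1 | 0 | 1 |     0     |       1       |           0           |             1             | 1
0 | 1 | 1 | 0 |     1     |       0       |           1           |             0             | 1
0 | 1 | 1 | 1 |     0     |       1       |           0           |             1             | 1
1 | 0 | 0 | 0 |     0     |       1       |           1           |             0             | 0
1 | 0 | 0 | 1 |     1     |       0       |           0           |             1             | 1
1 | 0 | 1 | 0 |     0     |       1       |           1           |             0             | 1
1 | 0 | 1 | 1 |     1     |       0       |           0           |             1             | 1
1 | 1 | 0 | 0 |     0     |       1       |           0           |             1             | 1
1 | 1 | 0 | 1 |     1     |       0       |           1           |             0             | 0
1 | 1 | 1 | 0 |     0     |       1       |           0           |             1             | 1
1 | 1 | 1 | 1 |     1     |       0       |           1           |             0             | 1
The formula is true on 12 of the 16 rows.

12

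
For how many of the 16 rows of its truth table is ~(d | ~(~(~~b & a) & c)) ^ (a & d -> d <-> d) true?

11

a  b  c  d     ~b  ~~b  (~~b & a)  ~(~~b & a)  (~(~~b & a) & c)  ~(~(~~b & a) & c)  (d | ~(~(~~b & a) & c))  ~(d | ~(~(~~b & a) & c))  (a & d)  ((a & d) -> d)  (((a & d) -> d) <-> d)  φ
F  F  F  F     T    F       F          T              F                  T                     T                        F                 F           T                   F             F
F  F  F  T     T    F       F          T              F                  T                     T                        F                 F           T                   T             T
F  F  T  F     T    F       F          T              T                  F                     F                        T                 F           T                   F             T
F  F  T  T     T    F       F          T              T                  F                     T                        F                 F           T                   T             T
F  T  F  F     F    T       F          T              F                  T                     T                        F                 F           T                   F             F
F  T  F  T     F    T       F          T              F                  T                     T                        F                 F           T                   T             T
F  T  T  F     F    T       F          T              T                  F                     F                        T                 F           T                   F             T
F  T  T  T     F    T       F          T              T                  F                     T                        F                 F           T                   T             T
T  F  F  F     T    F       F          T              F                  T                     T                        F                 F           T                   F             F
T  F  F  T     T    F       F          T              F                  T                     T                        F                 T           T                   T             T
T  F  T  F     T    F       F          T              T                  F                     F                        T                 F           T                   F             T
T  F  T  T     T    F       F          T              T                  F                     T                        F                 T           T                   T             T
T  T  F  F     F    T       T          F              F                  T                     T                        F                 F           T                   F             F
T  T  F  T     F    T       T          F              F                  T                     T                        F                 T           T                   T             T
T  T  T  F     F    T       T          F              F                  T                     T                        F                 F           T                   F             F
T  T  T  T     F    T       T          F              F                  T                     T                        F                 T           T                   T             T
The formula is true on 11 of the 16 rows.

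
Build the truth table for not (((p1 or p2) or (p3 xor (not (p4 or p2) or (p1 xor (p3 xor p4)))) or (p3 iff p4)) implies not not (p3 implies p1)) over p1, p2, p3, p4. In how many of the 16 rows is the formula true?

p1 | p2 | p3 | p4 || φ
1  | 1  | 1  | 1  || 0
1  | 1  | 1  | 0  || 0
1  | 1  | 0  | 1  || 0
1  | 1  | 0  | 0  || 0
1  | 0  | 1  | 1  || 0
1  | 0  | 1  | 0  || 0
1  | 0  | 0  | 1  || 0
1  | 0  | 0  | 0  || 0
0  | 1  | 1  | 1  || 1
0  | 1  | 1  | 0  || 1
0  | 1  | 0  | 1  || 0
0  | 1  | 0  | 0  || 0
0  | 0  | 1  | 1  || 1
0  | 0  | 1  | 0  || 0
0  | 0  | 0  | 1  || 0
0  | 0  | 0  | 0  || 0
The formula is true on 3 of the 16 rows.

3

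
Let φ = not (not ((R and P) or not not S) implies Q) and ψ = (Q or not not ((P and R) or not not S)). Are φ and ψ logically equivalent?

not equivalent

P | Q | R | S || φ | ψ
0 | 0 | 0 | 0 || 1 | 0
0 | 0 | 0 | 1 || 0 | 1
0 | 0 | 1 | 0 || 1 | 0
0 | 0 | 1 | 1 || 0 | 1
0 | 1 | 0 | 0 || 0 | 1
0 | 1 | 0 | 1 || 0 | 1
0 | 1 | 1 | 0 || 0 | 1
0 | 1 | 1 | 1 || 0 | 1
1 | 0 | 0 | 0 || 1 | 0
1 | 0 | 0 | 1 || 0 | 1
1 | 0 | 1 | 0 || 0 | 1
1 | 0 | 1 | 1 || 0 | 1
1 | 1 | 0 | 0 || 0 | 1
1 | 1 | 0 | 1 || 0 | 1
1 | 1 | 1 | 0 || 0 | 1
1 | 1 | 1 | 1 || 0 | 1
The columns differ at P=0, Q=0, R=0, S=0 (φ=1, ψ=0), so they are not equivalent.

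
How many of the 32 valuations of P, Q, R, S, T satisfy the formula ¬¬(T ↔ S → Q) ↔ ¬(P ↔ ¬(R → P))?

16

P | Q | R | S | T | φ
- | - | - | - | - | -
F | F | F | F | F | T
F | F | F | F | T | F
F | F | F | T | F | F
F | F | F | T | T | T
F | F | T | F | F | F
F | F | T | F | T | T
F | F | T | T | F | T
F | F | T | T | T | F
F | T | F | F | F | T
F | T | F | F | T | F
F | T | F | T | F | T
F | T | F | T | T | F
F | T | T | F | F | F
F | T | T | F | T | T
F | T | T | T | F | F
F | T | T | T | T | T
T | F | F | F | F | F
T | F | F | F | T | T
T | F | F | T | F | T
T | F | F | T | T | F
T | F | T | F | F | F
T | F | T | F | T | T
T | F | T | T | F | T
T | F | T | T | T | F
T | T | F | F | F | F
T | T | F | F | T | T
T | T | F | T | F | F
T | T | F | T | T | T
T | T | T | F | F | F
T | T | T | F | T | T
T | T | T | T | F | F
T | T | T | T | T | T
The formula is true on 16 of the 32 rows.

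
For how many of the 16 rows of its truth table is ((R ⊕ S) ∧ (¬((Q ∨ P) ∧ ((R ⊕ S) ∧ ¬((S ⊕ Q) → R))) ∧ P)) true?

3

P  Q  R  S  |  (R ⊕ S)  (Q ∨ P)  (S ⊕ Q)  ((S ⊕ Q) → R)  ¬((S ⊕ Q) → R)  ((R ⊕ S) ∧ ¬((S ⊕ Q) → R))  φ
T  T  T  T  |     F        T        F           T              F                     F               F
T  T  T  F  |     T        T        T           T              F                     F               T
T  T  F  T  |     T        T        F           T              F                     F               T
T  T  F  F  |     F        T        T           F              T                     F               F
T  F  T  T  |     F        T        T           T              F                     F               F
T  F  T  F  |     T        T        F           T              F                     F               T
T  F  F  T  |     T        T        T           F              T                     T               F
T  F  F  F  |     F        T        F           T              F                     F               F
F  T  T  T  |     F        T        F           T              F                     F               F
F  T  T  F  |     T        T        T           T              F                     F               F
F  T  F  T  |     T        T        F           T              F                     F               F
F  T  F  F  |     F        T        T           F              T                     F               F
F  F  T  T  |     F        F        T           T              F                     F               F
F  F  T  F  |     T        F        F           T              F                     F               F
F  F  F  T  |     T        F        T           F              T                     T               F
F  F  F  F  |     F        F        F           T              F                     F               F
The formula is true on 3 of the 16 rows.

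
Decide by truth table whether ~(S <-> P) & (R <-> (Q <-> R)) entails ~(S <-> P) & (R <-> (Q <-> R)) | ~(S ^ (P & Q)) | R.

yes

P  Q  R  S  |  φ  ψ
T  T  T  T  |  F  T
T  T  T  F  |  T  T
T  T  F  T  |  F  T
T  T  F  F  |  T  T
T  F  T  T  |  F  T
T  F  T  F  |  F  T
T  F  F  T  |  F  F
T  F  F  F  |  F  T
F  T  T  T  |  T  T
F  T  T  F  |  F  T
F  T  F  T  |  T  T
F  T  F  F  |  F  T
F  F  T  T  |  F  T
F  F  T  F  |  F  T
F  F  F  T  |  F  F
F  F  F  F  |  F  T
In every row where φ is true, ψ is also true, so φ ⊨ ψ.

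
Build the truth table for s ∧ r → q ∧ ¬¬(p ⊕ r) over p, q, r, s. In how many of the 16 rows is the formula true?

p | q | r | s || ((s ∧ r) → (q ∧ ¬¬(p ⊕ r)))
0 | 0 | 0 | 0 ||              1             
0 | 0 | 0 | 1 ||              1             
0 | 0 | 1 | 0 ||              1             
0 | 0 | 1 | 1 ||              0             
0 | 1 | 0 | 0 ||              1             
0 | 1 | 0 | 1 ||              1             
0 | 1 | 1 | 0 ||              1             
0 | 1 | 1 | 1 ||              1             
1 | 0 | 0 | 0 ||              1             
1 | 0 | 0 | 1 ||              1             
1 | 0 | 1 | 0 ||              1             
1 | 0 | 1 | 1 ||              0             
1 | 1 | 0 | 0 ||              1             
1 | 1 | 0 | 1 ||              1             
1 | 1 | 1 | 0 ||              1             
1 | 1 | 1 | 1 ||              0             
The formula is true on 13 of the 16 rows.

13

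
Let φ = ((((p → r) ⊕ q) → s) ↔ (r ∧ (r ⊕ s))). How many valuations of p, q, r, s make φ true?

4

  p      q      r      s    |  (p → r)  ((p → r) ⊕ q)  (((p → r) ⊕ q) → s)  (r ⊕ s)  (r ∧ (r ⊕ s))    φ  
False  False  False  False  |    True        True             False          False       False       True
False  False  False   True  |    True        True              True           True       False      False
False  False   True  False  |    True        True             False           True        True      False
False  False   True   True  |    True        True              True          False       False      False
False   True  False  False  |    True       False              True          False       False      False
False   True  False   True  |    True       False              True           True       False      False
False   True   True  False  |    True       False              True           True        True       True
False   True   True   True  |    True       False              True          False       False      False
 True  False  False  False  |   False       False              True          False       False      False
 True  False  False   True  |   False       False              True           True       False      False
 True  False   True  False  |    True        True             False           True        True      False
 True  False   True   True  |    True        True              True          False       False      False
 True   True  False  False  |   False        True             False          False       False       True
 True   True  False   True  |   False        True              True           True       False      False
 True   True   True  False  |    True       False              True           True        True       True
 True   True   True   True  |    True       False              True          False       False      False
The formula is true on 4 of the 16 rows.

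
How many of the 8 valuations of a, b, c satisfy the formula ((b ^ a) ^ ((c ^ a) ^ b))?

a | b | c || (b ^ a) | (c ^ a) | ((c ^ a) ^ b) | ((b ^ a) ^ ((c ^ a) ^ b))
T | T | T ||    F    |    F    |       T       |             T            
T | T | F ||    F    |    T    |       F       |             F            
T | F | T ||    T    |    F    |       F       |             T            
T | F | F ||    T    |    T    |       T       |             F            
F | T | T ||    T    |    T    |       F       |             T            
F | T | F ||    T    |    F    |       T       |             F            
F | F | T ||    F    |    T    |       T       |             T            
F | F | F ||    F    |    F    |       F       |             F            
The formula is true on 4 of the 8 rows.

4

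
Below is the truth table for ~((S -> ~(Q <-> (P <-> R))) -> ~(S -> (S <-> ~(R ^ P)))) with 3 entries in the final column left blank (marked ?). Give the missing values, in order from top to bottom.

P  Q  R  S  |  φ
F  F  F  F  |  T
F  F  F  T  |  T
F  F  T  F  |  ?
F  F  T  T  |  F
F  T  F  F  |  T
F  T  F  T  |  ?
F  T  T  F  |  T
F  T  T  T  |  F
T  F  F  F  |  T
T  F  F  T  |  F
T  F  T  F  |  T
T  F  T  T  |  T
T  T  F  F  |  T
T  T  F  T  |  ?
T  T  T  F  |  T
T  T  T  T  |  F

Row P=F, Q=F, R=T, S=F: (S -> ~(Q <-> (P <-> R))) = T, ~(S -> (S <-> ~(R ^ P))) = F, ((S -> ~(Q <-> (P <-> R))) -> ~(S -> (S <-> ~(R ^ P)))) = F, so the formula = T.
Row P=F, Q=T, R=F, S=T: (S -> ~(Q <-> (P <-> R))) = F, ~(S -> (S <-> ~(R ^ P))) = F, ((S -> ~(Q <-> (P <-> R))) -> ~(S -> (S <-> ~(R ^ P)))) = T, so the formula = F.
Row P=T, Q=T, R=F, S=T: (S -> ~(Q <-> (P <-> R))) = T, ~(S -> (S <-> ~(R ^ P))) = T, ((S -> ~(Q <-> (P <-> R))) -> ~(S -> (S <-> ~(R ^ P)))) = T, so the formula = F.

T, F, F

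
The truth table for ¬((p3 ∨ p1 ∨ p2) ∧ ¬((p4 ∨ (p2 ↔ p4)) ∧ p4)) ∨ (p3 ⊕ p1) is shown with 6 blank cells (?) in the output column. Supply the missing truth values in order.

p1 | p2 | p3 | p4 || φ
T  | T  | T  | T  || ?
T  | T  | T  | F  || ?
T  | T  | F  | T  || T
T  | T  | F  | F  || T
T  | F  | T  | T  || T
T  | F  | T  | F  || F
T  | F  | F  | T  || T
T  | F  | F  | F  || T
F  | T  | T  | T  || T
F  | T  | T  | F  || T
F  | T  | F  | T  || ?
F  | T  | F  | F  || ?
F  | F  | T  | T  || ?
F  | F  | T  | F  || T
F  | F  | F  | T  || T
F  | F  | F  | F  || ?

T, F, T, F, T, T

Row p1=T, p2=T, p3=T, p4=T: ¬((p3 ∨ p1 ∨ p2) ∧ ¬((p4 ∨ (p2 ↔ p4)) ∧ p4)) = T, (p3 ⊕ p1) = F, so the formula = T.
Row p1=T, p2=T, p3=T, p4=F: ¬((p3 ∨ p1 ∨ p2) ∧ ¬((p4 ∨ (p2 ↔ p4)) ∧ p4)) = F, (p3 ⊕ p1) = F, so the formula = F.
Row p1=F, p2=T, p3=F, p4=T: ¬((p3 ∨ p1 ∨ p2) ∧ ¬((p4 ∨ (p2 ↔ p4)) ∧ p4)) = T, (p3 ⊕ p1) = F, so the formula = T.
Row p1=F, p2=T, p3=F, p4=F: ¬((p3 ∨ p1 ∨ p2) ∧ ¬((p4 ∨ (p2 ↔ p4)) ∧ p4)) = F, (p3 ⊕ p1) = F, so the formula = F.
Row p1=F, p2=F, p3=T, p4=T: ¬((p3 ∨ p1 ∨ p2) ∧ ¬((p4 ∨ (p2 ↔ p4)) ∧ p4)) = T, (p3 ⊕ p1) = T, so the formula = T.
Row p1=F, p2=F, p3=F, p4=F: ¬((p3 ∨ p1 ∨ p2) ∧ ¬((p4 ∨ (p2 ↔ p4)) ∧ p4)) = T, (p3 ⊕ p1) = F, so the formula = T.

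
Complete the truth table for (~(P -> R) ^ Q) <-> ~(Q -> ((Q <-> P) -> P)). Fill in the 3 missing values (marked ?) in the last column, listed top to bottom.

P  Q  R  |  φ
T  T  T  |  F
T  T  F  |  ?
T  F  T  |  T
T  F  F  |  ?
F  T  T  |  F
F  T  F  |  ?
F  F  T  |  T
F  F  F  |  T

T, F, F

Row P=T, Q=T, R=F: (~(P -> R) ^ Q) = F, ~(Q -> ((Q <-> P) -> P)) = F, so the formula = T.
Row P=T, Q=F, R=F: (~(P -> R) ^ Q) = T, ~(Q -> ((Q <-> P) -> P)) = F, so the formula = F.
Row P=F, Q=T, R=F: (~(P -> R) ^ Q) = T, ~(Q -> ((Q <-> P) -> P)) = F, so the formula = F.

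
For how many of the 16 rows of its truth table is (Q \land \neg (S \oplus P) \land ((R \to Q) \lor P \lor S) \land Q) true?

P  Q  R  S  |  φ
F  F  F  F  |  F
F  F  F  T  |  F
F  F  T  F  |  F
F  F  T  T  |  F
F  T  F  F  |  T
F  T  F  T  |  F
F  T  T  F  |  T
F  T  T  T  |  F
T  F  F  F  |  F
T  F  F  T  |  F
T  F  T  F  |  F
T  F  T  T  |  F
T  T  F  F  |  F
T  T  F  T  |  T
T  T  T  F  |  F
T  T  T  T  |  T
The formula is true on 4 of the 16 rows.

4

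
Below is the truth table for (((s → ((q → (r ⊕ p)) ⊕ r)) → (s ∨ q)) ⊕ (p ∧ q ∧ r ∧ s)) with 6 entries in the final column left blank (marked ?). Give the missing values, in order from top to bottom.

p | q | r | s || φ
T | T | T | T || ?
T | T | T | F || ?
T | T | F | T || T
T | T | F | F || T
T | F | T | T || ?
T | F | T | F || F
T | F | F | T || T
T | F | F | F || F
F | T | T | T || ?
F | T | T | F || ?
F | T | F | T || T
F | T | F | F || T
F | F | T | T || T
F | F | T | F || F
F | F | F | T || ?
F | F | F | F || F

F, T, T, T, T, T

Row p=T, q=T, r=T, s=T: ((s → ((q → (r ⊕ p)) ⊕ r)) → (s ∨ q)) = T, (p ∧ q ∧ r ∧ s) = T, so the formula = F.
Row p=T, q=T, r=T, s=F: ((s → ((q → (r ⊕ p)) ⊕ r)) → (s ∨ q)) = T, (p ∧ q ∧ r ∧ s) = F, so the formula = T.
Row p=T, q=F, r=T, s=T: ((s → ((q → (r ⊕ p)) ⊕ r)) → (s ∨ q)) = T, (p ∧ q ∧ r ∧ s) = F, so the formula = T.
Row p=F, q=T, r=T, s=T: ((s → ((q → (r ⊕ p)) ⊕ r)) → (s ∨ q)) = T, (p ∧ q ∧ r ∧ s) = F, so the formula = T.
Row p=F, q=T, r=T, s=F: ((s → ((q → (r ⊕ p)) ⊕ r)) → (s ∨ q)) = T, (p ∧ q ∧ r ∧ s) = F, so the formula = T.
Row p=F, q=F, r=F, s=T: ((s → ((q → (r ⊕ p)) ⊕ r)) → (s ∨ q)) = T, (p ∧ q ∧ r ∧ s) = F, so the formula = T.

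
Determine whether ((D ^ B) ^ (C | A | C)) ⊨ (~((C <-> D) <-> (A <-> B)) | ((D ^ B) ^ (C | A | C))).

yes

  A   |   B   |   C   |   D   |   φ   |   ψ  
----- | ----- | ----- | ----- | ----- | -----
 True |  True |  True |  True |  True |  True
 True |  True |  True | False | False |  True
 True |  True | False |  True |  True |  True
 True |  True | False | False | False | False
 True | False |  True |  True | False |  True
 True | False |  True | False |  True |  True
 True | False | False |  True | False | False
 True | False | False | False |  True |  True
False |  True |  True |  True |  True |  True
False |  True |  True | False | False | False
False |  True | False |  True | False | False
False |  True | False | False |  True |  True
False | False |  True |  True | False | False
False | False |  True | False |  True |  True
False | False | False |  True |  True |  True
False | False | False | False | False | False
In every row where φ is true, ψ is also true, so φ ⊨ ψ.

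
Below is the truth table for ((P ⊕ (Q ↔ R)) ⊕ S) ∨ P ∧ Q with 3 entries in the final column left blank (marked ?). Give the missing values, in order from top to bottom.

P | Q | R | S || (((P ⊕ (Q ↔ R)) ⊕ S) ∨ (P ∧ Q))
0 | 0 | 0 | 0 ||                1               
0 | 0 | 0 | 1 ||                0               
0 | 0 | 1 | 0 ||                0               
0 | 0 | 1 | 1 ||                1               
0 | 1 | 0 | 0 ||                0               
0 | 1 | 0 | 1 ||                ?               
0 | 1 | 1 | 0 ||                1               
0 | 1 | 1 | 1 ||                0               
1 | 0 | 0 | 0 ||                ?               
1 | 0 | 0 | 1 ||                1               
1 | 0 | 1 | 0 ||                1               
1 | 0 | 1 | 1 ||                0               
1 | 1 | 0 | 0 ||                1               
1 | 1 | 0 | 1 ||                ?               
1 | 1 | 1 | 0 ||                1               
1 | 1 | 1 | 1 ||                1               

Row P=0, Q=1, R=0, S=1: ((P ⊕ (Q ↔ R)) ⊕ S) = 1, (P ∧ Q) = 0, so (((P ⊕ (Q ↔ R)) ⊕ S) ∨ (P ∧ Q)) = 1.
Row P=1, Q=0, R=0, S=0: ((P ⊕ (Q ↔ R)) ⊕ S) = 0, (P ∧ Q) = 0, so (((P ⊕ (Q ↔ R)) ⊕ S) ∨ (P ∧ Q)) = 0.
Row P=1, Q=1, R=0, S=1: ((P ⊕ (Q ↔ R)) ⊕ S) = 0, (P ∧ Q) = 1, so (((P ⊕ (Q ↔ R)) ⊕ S) ∨ (P ∧ Q)) = 1.

1, 0, 1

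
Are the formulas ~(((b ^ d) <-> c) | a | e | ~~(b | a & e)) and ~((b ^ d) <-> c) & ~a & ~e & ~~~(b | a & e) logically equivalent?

equivalent

a | b | c | d | e | φ | ψ
- | - | - | - | - | - | -
1 | 1 | 1 | 1 | 1 | 0 | 0
1 | 1 | 1 | 1 | 0 | 0 | 0
1 | 1 | 1 | 0 | 1 | 0 | 0
1 | 1 | 1 | 0 | 0 | 0 | 0
1 | 1 | 0 | 1 | 1 | 0 | 0
1 | 1 | 0 | 1 | 0 | 0 | 0
1 | 1 | 0 | 0 | 1 | 0 | 0
1 | 1 | 0 | 0 | 0 | 0 | 0
1 | 0 | 1 | 1 | 1 | 0 | 0
1 | 0 | 1 | 1 | 0 | 0 | 0
1 | 0 | 1 | 0 | 1 | 0 | 0
1 | 0 | 1 | 0 | 0 | 0 | 0
1 | 0 | 0 | 1 | 1 | 0 | 0
1 | 0 | 0 | 1 | 0 | 0 | 0
1 | 0 | 0 | 0 | 1 | 0 | 0
1 | 0 | 0 | 0 | 0 | 0 | 0
0 | 1 | 1 | 1 | 1 | 0 | 0
0 | 1 | 1 | 1 | 0 | 0 | 0
0 | 1 | 1 | 0 | 1 | 0 | 0
0 | 1 | 1 | 0 | 0 | 0 | 0
0 | 1 | 0 | 1 | 1 | 0 | 0
0 | 1 | 0 | 1 | 0 | 0 | 0
0 | 1 | 0 | 0 | 1 | 0 | 0
0 | 1 | 0 | 0 | 0 | 0 | 0
0 | 0 | 1 | 1 | 1 | 0 | 0
0 | 0 | 1 | 1 | 0 | 0 | 0
0 | 0 | 1 | 0 | 1 | 0 | 0
0 | 0 | 1 | 0 | 0 | 1 | 1
0 | 0 | 0 | 1 | 1 | 0 | 0
0 | 0 | 0 | 1 | 0 | 1 | 1
0 | 0 | 0 | 0 | 1 | 0 | 0
0 | 0 | 0 | 0 | 0 | 0 | 0
The columns for φ and ψ agree on every row, so they are logically equivalent.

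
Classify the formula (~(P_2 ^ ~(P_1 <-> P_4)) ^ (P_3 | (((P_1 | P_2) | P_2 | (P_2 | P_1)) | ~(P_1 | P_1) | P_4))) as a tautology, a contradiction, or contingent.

 P_1    P_2    P_3    P_4      (P_1 <-> P_4)  ~(P_1 <-> P_4)  (P_2 ^ ~(P_1 <-> P_4))  ~(P_2 ^ ~(P_1 <-> P_4))  (P_1 | P_2)  (P_2 | P_1)  (P_1 | P_1)  ~(P_1 | P_1)    φ  
False  False  False  False          True          False               False                     True              False        False        False         True      False
False  False  False   True         False           True                True                    False              False        False        False         True       True
False  False   True  False          True          False               False                     True              False        False        False         True      False
False  False   True   True         False           True                True                    False              False        False        False         True       True
False   True  False  False          True          False                True                    False               True         True        False         True       True
False   True  False   True         False           True               False                     True               True         True        False         True      False
False   True   True  False          True          False                True                    False               True         True        False         True       True
False   True   True   True         False           True               False                     True               True         True        False         True      False
 True  False  False  False         False           True                True                    False               True         True         True        False       True
 True  False  False   True          True          False               False                     True               True         True         True        False      False
 True  False   True  False         False           True                True                    False               True         True         True        False       True
 True  False   True   True          True          False               False                     True               True         True         True        False      False
 True   True  False  False         False           True               False                     True               True         True         True        False      False
 True   True  False   True          True          False                True                    False               True         True         True        False       True
 True   True   True  False         False           True               False                     True               True         True         True        False      False
 True   True   True   True          True          False                True                    False               True         True         True        False       True
8 of 16 rows are True, so the formula is contingent.

contingent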